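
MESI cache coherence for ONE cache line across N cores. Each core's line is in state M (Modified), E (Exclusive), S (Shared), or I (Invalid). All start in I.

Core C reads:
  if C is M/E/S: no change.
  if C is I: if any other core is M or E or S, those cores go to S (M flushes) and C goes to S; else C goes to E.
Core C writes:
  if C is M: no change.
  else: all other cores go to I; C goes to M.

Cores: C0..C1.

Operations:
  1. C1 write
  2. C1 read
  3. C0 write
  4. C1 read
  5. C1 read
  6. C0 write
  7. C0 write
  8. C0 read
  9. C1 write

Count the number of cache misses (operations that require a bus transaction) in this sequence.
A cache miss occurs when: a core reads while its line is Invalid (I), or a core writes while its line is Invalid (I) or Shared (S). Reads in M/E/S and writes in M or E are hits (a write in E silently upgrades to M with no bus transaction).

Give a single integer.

Op 1: C1 write [C1 write: invalidate none -> C1=M] -> [I,M] [MISS #1: write from I]
Op 2: C1 read [C1 read: already in M, no change] -> [I,M] [hit: read from M]
Op 3: C0 write [C0 write: invalidate ['C1=M'] -> C0=M] -> [M,I] [MISS #2: write from I]
Op 4: C1 read [C1 read from I: others=['C0=M'] -> C1=S, others downsized to S] -> [S,S] [MISS #3: read from I]
Op 5: C1 read [C1 read: already in S, no change] -> [S,S] [hit: read from S]
Op 6: C0 write [C0 write: invalidate ['C1=S'] -> C0=M] -> [M,I] [MISS #4: write from S]
Op 7: C0 write [C0 write: already M (modified), no change] -> [M,I] [hit: write from M]
Op 8: C0 read [C0 read: already in M, no change] -> [M,I] [hit: read from M]
Op 9: C1 write [C1 write: invalidate ['C0=M'] -> C1=M] -> [I,M] [MISS #5: write from I]

Answer: 5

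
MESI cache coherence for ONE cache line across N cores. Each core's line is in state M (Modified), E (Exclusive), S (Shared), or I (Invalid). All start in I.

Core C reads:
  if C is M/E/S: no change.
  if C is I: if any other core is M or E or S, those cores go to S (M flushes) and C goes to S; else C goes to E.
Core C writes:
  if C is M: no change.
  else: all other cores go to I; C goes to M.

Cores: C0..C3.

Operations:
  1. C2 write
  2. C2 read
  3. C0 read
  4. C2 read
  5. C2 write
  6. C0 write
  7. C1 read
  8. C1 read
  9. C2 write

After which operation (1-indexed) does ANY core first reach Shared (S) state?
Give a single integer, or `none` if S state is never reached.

Answer: 3

Derivation:
Op 1: C2 write [C2 write: invalidate none -> C2=M] -> [I,I,M,I]
Op 2: C2 read [C2 read: already in M, no change] -> [I,I,M,I]
Op 3: C0 read [C0 read from I: others=['C2=M'] -> C0=S, others downsized to S] -> [S,I,S,I]
  -> First S state at op 3; remaining ops need not be traced.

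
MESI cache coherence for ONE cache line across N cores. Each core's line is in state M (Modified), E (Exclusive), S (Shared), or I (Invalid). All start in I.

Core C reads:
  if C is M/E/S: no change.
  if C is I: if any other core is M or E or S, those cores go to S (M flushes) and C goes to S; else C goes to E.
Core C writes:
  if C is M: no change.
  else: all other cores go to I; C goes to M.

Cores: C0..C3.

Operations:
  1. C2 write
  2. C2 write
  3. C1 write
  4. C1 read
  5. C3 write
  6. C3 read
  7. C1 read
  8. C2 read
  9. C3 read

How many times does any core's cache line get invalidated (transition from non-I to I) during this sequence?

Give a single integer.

Answer: 2

Derivation:
Op 1: C2 write [C2 write: invalidate none -> C2=M] -> [I,I,M,I] (invalidations this op: 0; running total: 0)
Op 2: C2 write [C2 write: already M (modified), no change] -> [I,I,M,I] (invalidations this op: 0; running total: 0)
Op 3: C1 write [C1 write: invalidate ['C2=M'] -> C1=M] -> [I,M,I,I] (invalidations this op: 1; running total: 1)
Op 4: C1 read [C1 read: already in M, no change] -> [I,M,I,I] (invalidations this op: 0; running total: 1)
Op 5: C3 write [C3 write: invalidate ['C1=M'] -> C3=M] -> [I,I,I,M] (invalidations this op: 1; running total: 2)
Op 6: C3 read [C3 read: already in M, no change] -> [I,I,I,M] (invalidations this op: 0; running total: 2)
Op 7: C1 read [C1 read from I: others=['C3=M'] -> C1=S, others downsized to S] -> [I,S,I,S] (invalidations this op: 0; running total: 2)
Op 8: C2 read [C2 read from I: others=['C1=S', 'C3=S'] -> C2=S, others downsized to S] -> [I,S,S,S] (invalidations this op: 0; running total: 2)
Op 9: C3 read [C3 read: already in S, no change] -> [I,S,S,S] (invalidations this op: 0; running total: 2)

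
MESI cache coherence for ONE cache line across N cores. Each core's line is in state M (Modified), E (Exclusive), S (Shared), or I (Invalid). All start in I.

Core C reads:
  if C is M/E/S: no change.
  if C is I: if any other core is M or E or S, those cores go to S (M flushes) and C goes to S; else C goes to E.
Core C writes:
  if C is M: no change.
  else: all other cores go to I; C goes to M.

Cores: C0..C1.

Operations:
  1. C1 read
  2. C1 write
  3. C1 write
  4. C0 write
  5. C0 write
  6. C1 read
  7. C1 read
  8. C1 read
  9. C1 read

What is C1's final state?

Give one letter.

Op 1: C1 read [C1 read from I: no other sharers -> C1=E (exclusive)] -> [I,E]
Op 2: C1 write [C1 write: invalidate none -> C1=M] -> [I,M]
Op 3: C1 write [C1 write: already M (modified), no change] -> [I,M]
Op 4: C0 write [C0 write: invalidate ['C1=M'] -> C0=M] -> [M,I]
Op 5: C0 write [C0 write: already M (modified), no change] -> [M,I]
Op 6: C1 read [C1 read from I: others=['C0=M'] -> C1=S, others downsized to S] -> [S,S]
Op 7: C1 read [C1 read: already in S, no change] -> [S,S]
Op 8: C1 read [C1 read: already in S, no change] -> [S,S]
Op 9: C1 read [C1 read: already in S, no change] -> [S,S]

Answer: S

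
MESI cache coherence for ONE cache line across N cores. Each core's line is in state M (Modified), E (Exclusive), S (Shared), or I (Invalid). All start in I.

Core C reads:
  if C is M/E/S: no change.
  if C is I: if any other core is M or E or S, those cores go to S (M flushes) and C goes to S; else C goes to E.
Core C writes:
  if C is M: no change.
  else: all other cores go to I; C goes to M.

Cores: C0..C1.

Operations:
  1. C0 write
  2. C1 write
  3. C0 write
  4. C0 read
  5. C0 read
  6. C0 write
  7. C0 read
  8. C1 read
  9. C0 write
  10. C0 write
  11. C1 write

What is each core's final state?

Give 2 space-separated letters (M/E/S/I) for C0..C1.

Answer: I M

Derivation:
Op 1: C0 write [C0 write: invalidate none -> C0=M] -> [M,I]
Op 2: C1 write [C1 write: invalidate ['C0=M'] -> C1=M] -> [I,M]
Op 3: C0 write [C0 write: invalidate ['C1=M'] -> C0=M] -> [M,I]
Op 4: C0 read [C0 read: already in M, no change] -> [M,I]
Op 5: C0 read [C0 read: already in M, no change] -> [M,I]
Op 6: C0 write [C0 write: already M (modified), no change] -> [M,I]
Op 7: C0 read [C0 read: already in M, no change] -> [M,I]
Op 8: C1 read [C1 read from I: others=['C0=M'] -> C1=S, others downsized to S] -> [S,S]
Op 9: C0 write [C0 write: invalidate ['C1=S'] -> C0=M] -> [M,I]
Op 10: C0 write [C0 write: already M (modified), no change] -> [M,I]
Op 11: C1 write [C1 write: invalidate ['C0=M'] -> C1=M] -> [I,M]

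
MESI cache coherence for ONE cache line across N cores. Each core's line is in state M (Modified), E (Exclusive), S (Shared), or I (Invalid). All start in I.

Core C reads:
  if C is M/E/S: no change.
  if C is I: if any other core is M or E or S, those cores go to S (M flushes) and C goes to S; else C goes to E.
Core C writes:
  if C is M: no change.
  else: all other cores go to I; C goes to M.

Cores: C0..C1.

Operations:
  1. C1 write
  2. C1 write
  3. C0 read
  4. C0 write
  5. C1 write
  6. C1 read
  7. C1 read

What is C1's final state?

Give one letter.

Op 1: C1 write [C1 write: invalidate none -> C1=M] -> [I,M]
Op 2: C1 write [C1 write: already M (modified), no change] -> [I,M]
Op 3: C0 read [C0 read from I: others=['C1=M'] -> C0=S, others downsized to S] -> [S,S]
Op 4: C0 write [C0 write: invalidate ['C1=S'] -> C0=M] -> [M,I]
Op 5: C1 write [C1 write: invalidate ['C0=M'] -> C1=M] -> [I,M]
Op 6: C1 read [C1 read: already in M, no change] -> [I,M]
Op 7: C1 read [C1 read: already in M, no change] -> [I,M]

Answer: M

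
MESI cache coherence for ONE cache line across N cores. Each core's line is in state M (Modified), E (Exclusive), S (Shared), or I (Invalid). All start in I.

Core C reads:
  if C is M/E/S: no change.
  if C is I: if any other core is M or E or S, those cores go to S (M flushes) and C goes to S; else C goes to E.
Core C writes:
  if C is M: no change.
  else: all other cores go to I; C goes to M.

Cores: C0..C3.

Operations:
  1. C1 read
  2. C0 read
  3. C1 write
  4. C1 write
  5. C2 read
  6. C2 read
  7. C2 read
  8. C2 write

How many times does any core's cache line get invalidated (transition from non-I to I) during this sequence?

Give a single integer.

Answer: 2

Derivation:
Op 1: C1 read [C1 read from I: no other sharers -> C1=E (exclusive)] -> [I,E,I,I] (invalidations this op: 0; running total: 0)
Op 2: C0 read [C0 read from I: others=['C1=E'] -> C0=S, others downsized to S] -> [S,S,I,I] (invalidations this op: 0; running total: 0)
Op 3: C1 write [C1 write: invalidate ['C0=S'] -> C1=M] -> [I,M,I,I] (invalidations this op: 1; running total: 1)
Op 4: C1 write [C1 write: already M (modified), no change] -> [I,M,I,I] (invalidations this op: 0; running total: 1)
Op 5: C2 read [C2 read from I: others=['C1=M'] -> C2=S, others downsized to S] -> [I,S,S,I] (invalidations this op: 0; running total: 1)
Op 6: C2 read [C2 read: already in S, no change] -> [I,S,S,I] (invalidations this op: 0; running total: 1)
Op 7: C2 read [C2 read: already in S, no change] -> [I,S,S,I] (invalidations this op: 0; running total: 1)
Op 8: C2 write [C2 write: invalidate ['C1=S'] -> C2=M] -> [I,I,M,I] (invalidations this op: 1; running total: 2)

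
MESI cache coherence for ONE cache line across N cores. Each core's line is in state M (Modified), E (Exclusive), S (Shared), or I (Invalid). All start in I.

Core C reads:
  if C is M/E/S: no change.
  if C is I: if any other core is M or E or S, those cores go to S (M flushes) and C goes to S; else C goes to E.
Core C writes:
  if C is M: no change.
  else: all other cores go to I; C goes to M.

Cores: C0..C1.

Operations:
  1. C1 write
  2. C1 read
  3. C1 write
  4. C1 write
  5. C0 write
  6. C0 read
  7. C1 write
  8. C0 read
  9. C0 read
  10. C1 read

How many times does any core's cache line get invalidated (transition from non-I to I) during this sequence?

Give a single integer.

Answer: 2

Derivation:
Op 1: C1 write [C1 write: invalidate none -> C1=M] -> [I,M] (invalidations this op: 0; running total: 0)
Op 2: C1 read [C1 read: already in M, no change] -> [I,M] (invalidations this op: 0; running total: 0)
Op 3: C1 write [C1 write: already M (modified), no change] -> [I,M] (invalidations this op: 0; running total: 0)
Op 4: C1 write [C1 write: already M (modified), no change] -> [I,M] (invalidations this op: 0; running total: 0)
Op 5: C0 write [C0 write: invalidate ['C1=M'] -> C0=M] -> [M,I] (invalidations this op: 1; running total: 1)
Op 6: C0 read [C0 read: already in M, no change] -> [M,I] (invalidations this op: 0; running total: 1)
Op 7: C1 write [C1 write: invalidate ['C0=M'] -> C1=M] -> [I,M] (invalidations this op: 1; running total: 2)
Op 8: C0 read [C0 read from I: others=['C1=M'] -> C0=S, others downsized to S] -> [S,S] (invalidations this op: 0; running total: 2)
Op 9: C0 read [C0 read: already in S, no change] -> [S,S] (invalidations this op: 0; running total: 2)
Op 10: C1 read [C1 read: already in S, no change] -> [S,S] (invalidations this op: 0; running total: 2)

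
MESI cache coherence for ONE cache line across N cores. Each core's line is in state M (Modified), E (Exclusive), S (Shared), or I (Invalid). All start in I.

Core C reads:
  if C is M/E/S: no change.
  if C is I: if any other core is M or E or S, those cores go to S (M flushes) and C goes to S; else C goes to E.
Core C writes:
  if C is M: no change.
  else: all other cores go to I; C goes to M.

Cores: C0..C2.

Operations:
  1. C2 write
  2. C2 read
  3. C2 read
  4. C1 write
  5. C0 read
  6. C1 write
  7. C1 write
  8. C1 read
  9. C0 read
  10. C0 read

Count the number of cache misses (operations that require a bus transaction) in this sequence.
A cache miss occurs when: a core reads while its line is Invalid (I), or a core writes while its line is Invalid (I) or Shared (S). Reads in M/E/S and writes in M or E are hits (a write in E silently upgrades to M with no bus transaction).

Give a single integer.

Op 1: C2 write [C2 write: invalidate none -> C2=M] -> [I,I,M] [MISS #1: write from I]
Op 2: C2 read [C2 read: already in M, no change] -> [I,I,M] [hit: read from M]
Op 3: C2 read [C2 read: already in M, no change] -> [I,I,M] [hit: read from M]
Op 4: C1 write [C1 write: invalidate ['C2=M'] -> C1=M] -> [I,M,I] [MISS #2: write from I]
Op 5: C0 read [C0 read from I: others=['C1=M'] -> C0=S, others downsized to S] -> [S,S,I] [MISS #3: read from I]
Op 6: C1 write [C1 write: invalidate ['C0=S'] -> C1=M] -> [I,M,I] [MISS #4: write from S]
Op 7: C1 write [C1 write: already M (modified), no change] -> [I,M,I] [hit: write from M]
Op 8: C1 read [C1 read: already in M, no change] -> [I,M,I] [hit: read from M]
Op 9: C0 read [C0 read from I: others=['C1=M'] -> C0=S, others downsized to S] -> [S,S,I] [MISS #5: read from I]
Op 10: C0 read [C0 read: already in S, no change] -> [S,S,I] [hit: read from S]

Answer: 5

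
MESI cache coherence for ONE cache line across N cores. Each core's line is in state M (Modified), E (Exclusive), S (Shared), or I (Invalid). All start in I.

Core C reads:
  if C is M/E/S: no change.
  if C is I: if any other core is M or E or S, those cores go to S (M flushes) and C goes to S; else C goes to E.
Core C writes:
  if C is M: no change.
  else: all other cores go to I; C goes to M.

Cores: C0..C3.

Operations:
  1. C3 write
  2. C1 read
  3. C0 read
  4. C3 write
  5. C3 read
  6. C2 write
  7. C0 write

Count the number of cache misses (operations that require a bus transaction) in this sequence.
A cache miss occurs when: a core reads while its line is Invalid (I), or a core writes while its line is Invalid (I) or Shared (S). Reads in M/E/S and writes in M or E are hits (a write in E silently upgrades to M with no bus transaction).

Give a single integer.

Answer: 6

Derivation:
Op 1: C3 write [C3 write: invalidate none -> C3=M] -> [I,I,I,M] [MISS #1: write from I]
Op 2: C1 read [C1 read from I: others=['C3=M'] -> C1=S, others downsized to S] -> [I,S,I,S] [MISS #2: read from I]
Op 3: C0 read [C0 read from I: others=['C1=S', 'C3=S'] -> C0=S, others downsized to S] -> [S,S,I,S] [MISS #3: read from I]
Op 4: C3 write [C3 write: invalidate ['C0=S', 'C1=S'] -> C3=M] -> [I,I,I,M] [MISS #4: write from S]
Op 5: C3 read [C3 read: already in M, no change] -> [I,I,I,M] [hit: read from M]
Op 6: C2 write [C2 write: invalidate ['C3=M'] -> C2=M] -> [I,I,M,I] [MISS #5: write from I]
Op 7: C0 write [C0 write: invalidate ['C2=M'] -> C0=M] -> [M,I,I,I] [MISS #6: write from I]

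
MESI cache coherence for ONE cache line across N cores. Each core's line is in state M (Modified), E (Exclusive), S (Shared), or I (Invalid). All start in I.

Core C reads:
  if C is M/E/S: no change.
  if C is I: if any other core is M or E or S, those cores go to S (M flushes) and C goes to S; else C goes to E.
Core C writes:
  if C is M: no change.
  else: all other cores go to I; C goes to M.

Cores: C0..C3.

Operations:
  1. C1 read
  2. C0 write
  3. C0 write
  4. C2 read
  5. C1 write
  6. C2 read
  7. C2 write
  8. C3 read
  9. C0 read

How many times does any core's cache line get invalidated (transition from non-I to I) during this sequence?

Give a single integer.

Answer: 4

Derivation:
Op 1: C1 read [C1 read from I: no other sharers -> C1=E (exclusive)] -> [I,E,I,I] (invalidations this op: 0; running total: 0)
Op 2: C0 write [C0 write: invalidate ['C1=E'] -> C0=M] -> [M,I,I,I] (invalidations this op: 1; running total: 1)
Op 3: C0 write [C0 write: already M (modified), no change] -> [M,I,I,I] (invalidations this op: 0; running total: 1)
Op 4: C2 read [C2 read from I: others=['C0=M'] -> C2=S, others downsized to S] -> [S,I,S,I] (invalidations this op: 0; running total: 1)
Op 5: C1 write [C1 write: invalidate ['C0=S', 'C2=S'] -> C1=M] -> [I,M,I,I] (invalidations this op: 2; running total: 3)
Op 6: C2 read [C2 read from I: others=['C1=M'] -> C2=S, others downsized to S] -> [I,S,S,I] (invalidations this op: 0; running total: 3)
Op 7: C2 write [C2 write: invalidate ['C1=S'] -> C2=M] -> [I,I,M,I] (invalidations this op: 1; running total: 4)
Op 8: C3 read [C3 read from I: others=['C2=M'] -> C3=S, others downsized to S] -> [I,I,S,S] (invalidations this op: 0; running total: 4)
Op 9: C0 read [C0 read from I: others=['C2=S', 'C3=S'] -> C0=S, others downsized to S] -> [S,I,S,S] (invalidations this op: 0; running total: 4)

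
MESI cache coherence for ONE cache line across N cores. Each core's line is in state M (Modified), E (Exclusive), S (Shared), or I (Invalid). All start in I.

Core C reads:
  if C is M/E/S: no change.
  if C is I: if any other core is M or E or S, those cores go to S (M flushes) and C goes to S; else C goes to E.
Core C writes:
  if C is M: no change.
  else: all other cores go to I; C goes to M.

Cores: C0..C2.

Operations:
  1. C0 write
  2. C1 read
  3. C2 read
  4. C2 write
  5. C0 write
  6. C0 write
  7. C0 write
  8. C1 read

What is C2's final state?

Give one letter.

Answer: I

Derivation:
Op 1: C0 write [C0 write: invalidate none -> C0=M] -> [M,I,I]
Op 2: C1 read [C1 read from I: others=['C0=M'] -> C1=S, others downsized to S] -> [S,S,I]
Op 3: C2 read [C2 read from I: others=['C0=S', 'C1=S'] -> C2=S, others downsized to S] -> [S,S,S]
Op 4: C2 write [C2 write: invalidate ['C0=S', 'C1=S'] -> C2=M] -> [I,I,M]
Op 5: C0 write [C0 write: invalidate ['C2=M'] -> C0=M] -> [M,I,I]
Op 6: C0 write [C0 write: already M (modified), no change] -> [M,I,I]
Op 7: C0 write [C0 write: already M (modified), no change] -> [M,I,I]
Op 8: C1 read [C1 read from I: others=['C0=M'] -> C1=S, others downsized to S] -> [S,S,I]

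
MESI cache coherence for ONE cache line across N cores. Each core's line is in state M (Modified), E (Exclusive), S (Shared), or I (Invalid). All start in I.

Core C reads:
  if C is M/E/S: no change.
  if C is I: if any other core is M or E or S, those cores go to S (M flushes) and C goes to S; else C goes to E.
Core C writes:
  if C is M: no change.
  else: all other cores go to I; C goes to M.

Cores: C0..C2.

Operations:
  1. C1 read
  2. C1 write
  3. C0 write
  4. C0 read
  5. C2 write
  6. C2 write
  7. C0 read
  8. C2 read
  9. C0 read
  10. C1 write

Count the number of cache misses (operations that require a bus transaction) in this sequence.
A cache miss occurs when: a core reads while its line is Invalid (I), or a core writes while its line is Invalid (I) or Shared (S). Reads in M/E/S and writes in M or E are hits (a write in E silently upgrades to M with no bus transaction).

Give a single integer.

Op 1: C1 read [C1 read from I: no other sharers -> C1=E (exclusive)] -> [I,E,I] [MISS #1: read from I]
Op 2: C1 write [C1 write: invalidate none -> C1=M] -> [I,M,I] [hit: write from E is a silent E->M upgrade, no bus transaction]
Op 3: C0 write [C0 write: invalidate ['C1=M'] -> C0=M] -> [M,I,I] [MISS #2: write from I]
Op 4: C0 read [C0 read: already in M, no change] -> [M,I,I] [hit: read from M]
Op 5: C2 write [C2 write: invalidate ['C0=M'] -> C2=M] -> [I,I,M] [MISS #3: write from I]
Op 6: C2 write [C2 write: already M (modified), no change] -> [I,I,M] [hit: write from M]
Op 7: C0 read [C0 read from I: others=['C2=M'] -> C0=S, others downsized to S] -> [S,I,S] [MISS #4: read from I]
Op 8: C2 read [C2 read: already in S, no change] -> [S,I,S] [hit: read from S]
Op 9: C0 read [C0 read: already in S, no change] -> [S,I,S] [hit: read from S]
Op 10: C1 write [C1 write: invalidate ['C0=S', 'C2=S'] -> C1=M] -> [I,M,I] [MISS #5: write from I]

Answer: 5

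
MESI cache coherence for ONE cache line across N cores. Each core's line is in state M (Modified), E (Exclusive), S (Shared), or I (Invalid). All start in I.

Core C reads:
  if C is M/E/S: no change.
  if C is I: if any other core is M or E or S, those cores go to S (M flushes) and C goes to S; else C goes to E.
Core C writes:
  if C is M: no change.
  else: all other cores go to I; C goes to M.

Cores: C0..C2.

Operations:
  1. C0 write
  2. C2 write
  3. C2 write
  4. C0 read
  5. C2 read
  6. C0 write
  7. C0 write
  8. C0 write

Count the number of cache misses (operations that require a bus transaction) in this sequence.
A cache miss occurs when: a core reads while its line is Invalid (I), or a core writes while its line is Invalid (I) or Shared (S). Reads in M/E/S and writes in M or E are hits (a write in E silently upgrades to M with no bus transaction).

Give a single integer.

Op 1: C0 write [C0 write: invalidate none -> C0=M] -> [M,I,I] [MISS #1: write from I]
Op 2: C2 write [C2 write: invalidate ['C0=M'] -> C2=M] -> [I,I,M] [MISS #2: write from I]
Op 3: C2 write [C2 write: already M (modified), no change] -> [I,I,M] [hit: write from M]
Op 4: C0 read [C0 read from I: others=['C2=M'] -> C0=S, others downsized to S] -> [S,I,S] [MISS #3: read from I]
Op 5: C2 read [C2 read: already in S, no change] -> [S,I,S] [hit: read from S]
Op 6: C0 write [C0 write: invalidate ['C2=S'] -> C0=M] -> [M,I,I] [MISS #4: write from S]
Op 7: C0 write [C0 write: already M (modified), no change] -> [M,I,I] [hit: write from M]
Op 8: C0 write [C0 write: already M (modified), no change] -> [M,I,I] [hit: write from M]

Answer: 4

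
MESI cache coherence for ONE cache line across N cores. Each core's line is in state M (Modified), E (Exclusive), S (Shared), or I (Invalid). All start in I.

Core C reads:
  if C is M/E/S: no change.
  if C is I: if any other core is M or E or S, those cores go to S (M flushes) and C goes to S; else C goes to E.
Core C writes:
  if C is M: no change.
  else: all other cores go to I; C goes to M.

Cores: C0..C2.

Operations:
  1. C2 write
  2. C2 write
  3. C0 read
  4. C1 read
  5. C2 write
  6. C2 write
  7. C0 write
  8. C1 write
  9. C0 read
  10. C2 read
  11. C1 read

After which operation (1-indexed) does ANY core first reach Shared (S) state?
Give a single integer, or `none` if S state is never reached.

Answer: 3

Derivation:
Op 1: C2 write [C2 write: invalidate none -> C2=M] -> [I,I,M]
Op 2: C2 write [C2 write: already M (modified), no change] -> [I,I,M]
Op 3: C0 read [C0 read from I: others=['C2=M'] -> C0=S, others downsized to S] -> [S,I,S]
  -> First S state at op 3; remaining ops need not be traced.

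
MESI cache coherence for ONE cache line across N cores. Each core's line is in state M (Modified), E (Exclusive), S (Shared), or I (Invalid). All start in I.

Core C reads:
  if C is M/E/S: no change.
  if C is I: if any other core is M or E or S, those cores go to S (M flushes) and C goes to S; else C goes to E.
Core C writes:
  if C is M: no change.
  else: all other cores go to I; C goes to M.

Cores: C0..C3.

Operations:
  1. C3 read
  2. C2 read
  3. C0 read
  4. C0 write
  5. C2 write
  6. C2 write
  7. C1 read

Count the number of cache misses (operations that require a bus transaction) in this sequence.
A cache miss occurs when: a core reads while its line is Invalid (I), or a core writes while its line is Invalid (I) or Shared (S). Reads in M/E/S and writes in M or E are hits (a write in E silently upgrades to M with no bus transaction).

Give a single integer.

Answer: 6

Derivation:
Op 1: C3 read [C3 read from I: no other sharers -> C3=E (exclusive)] -> [I,I,I,E] [MISS #1: read from I]
Op 2: C2 read [C2 read from I: others=['C3=E'] -> C2=S, others downsized to S] -> [I,I,S,S] [MISS #2: read from I]
Op 3: C0 read [C0 read from I: others=['C2=S', 'C3=S'] -> C0=S, others downsized to S] -> [S,I,S,S] [MISS #3: read from I]
Op 4: C0 write [C0 write: invalidate ['C2=S', 'C3=S'] -> C0=M] -> [M,I,I,I] [MISS #4: write from S]
Op 5: C2 write [C2 write: invalidate ['C0=M'] -> C2=M] -> [I,I,M,I] [MISS #5: write from I]
Op 6: C2 write [C2 write: already M (modified), no change] -> [I,I,M,I] [hit: write from M]
Op 7: C1 read [C1 read from I: others=['C2=M'] -> C1=S, others downsized to S] -> [I,S,S,I] [MISS #6: read from I]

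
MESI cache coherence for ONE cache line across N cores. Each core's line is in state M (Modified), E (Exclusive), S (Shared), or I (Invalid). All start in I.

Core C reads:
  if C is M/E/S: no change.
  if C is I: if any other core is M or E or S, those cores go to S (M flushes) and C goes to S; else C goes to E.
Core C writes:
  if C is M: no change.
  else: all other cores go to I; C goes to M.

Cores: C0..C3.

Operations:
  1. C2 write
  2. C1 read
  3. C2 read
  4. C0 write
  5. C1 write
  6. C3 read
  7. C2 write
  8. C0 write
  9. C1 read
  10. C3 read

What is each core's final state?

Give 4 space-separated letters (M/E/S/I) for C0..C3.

Answer: S S I S

Derivation:
Op 1: C2 write [C2 write: invalidate none -> C2=M] -> [I,I,M,I]
Op 2: C1 read [C1 read from I: others=['C2=M'] -> C1=S, others downsized to S] -> [I,S,S,I]
Op 3: C2 read [C2 read: already in S, no change] -> [I,S,S,I]
Op 4: C0 write [C0 write: invalidate ['C1=S', 'C2=S'] -> C0=M] -> [M,I,I,I]
Op 5: C1 write [C1 write: invalidate ['C0=M'] -> C1=M] -> [I,M,I,I]
Op 6: C3 read [C3 read from I: others=['C1=M'] -> C3=S, others downsized to S] -> [I,S,I,S]
Op 7: C2 write [C2 write: invalidate ['C1=S', 'C3=S'] -> C2=M] -> [I,I,M,I]
Op 8: C0 write [C0 write: invalidate ['C2=M'] -> C0=M] -> [M,I,I,I]
Op 9: C1 read [C1 read from I: others=['C0=M'] -> C1=S, others downsized to S] -> [S,S,I,I]
Op 10: C3 read [C3 read from I: others=['C0=S', 'C1=S'] -> C3=S, others downsized to S] -> [S,S,I,S]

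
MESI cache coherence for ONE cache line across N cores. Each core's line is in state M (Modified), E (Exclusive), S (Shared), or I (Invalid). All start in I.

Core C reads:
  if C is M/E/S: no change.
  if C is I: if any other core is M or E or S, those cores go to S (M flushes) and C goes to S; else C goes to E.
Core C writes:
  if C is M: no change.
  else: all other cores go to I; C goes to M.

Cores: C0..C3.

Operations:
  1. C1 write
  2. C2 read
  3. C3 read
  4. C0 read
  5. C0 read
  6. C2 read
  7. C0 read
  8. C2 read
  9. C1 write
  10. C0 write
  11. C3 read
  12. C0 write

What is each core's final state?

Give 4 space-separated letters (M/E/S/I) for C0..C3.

Op 1: C1 write [C1 write: invalidate none -> C1=M] -> [I,M,I,I]
Op 2: C2 read [C2 read from I: others=['C1=M'] -> C2=S, others downsized to S] -> [I,S,S,I]
Op 3: C3 read [C3 read from I: others=['C1=S', 'C2=S'] -> C3=S, others downsized to S] -> [I,S,S,S]
Op 4: C0 read [C0 read from I: others=['C1=S', 'C2=S', 'C3=S'] -> C0=S, others downsized to S] -> [S,S,S,S]
Op 5: C0 read [C0 read: already in S, no change] -> [S,S,S,S]
Op 6: C2 read [C2 read: already in S, no change] -> [S,S,S,S]
Op 7: C0 read [C0 read: already in S, no change] -> [S,S,S,S]
Op 8: C2 read [C2 read: already in S, no change] -> [S,S,S,S]
Op 9: C1 write [C1 write: invalidate ['C0=S', 'C2=S', 'C3=S'] -> C1=M] -> [I,M,I,I]
Op 10: C0 write [C0 write: invalidate ['C1=M'] -> C0=M] -> [M,I,I,I]
Op 11: C3 read [C3 read from I: others=['C0=M'] -> C3=S, others downsized to S] -> [S,I,I,S]
Op 12: C0 write [C0 write: invalidate ['C3=S'] -> C0=M] -> [M,I,I,I]

Answer: M I I I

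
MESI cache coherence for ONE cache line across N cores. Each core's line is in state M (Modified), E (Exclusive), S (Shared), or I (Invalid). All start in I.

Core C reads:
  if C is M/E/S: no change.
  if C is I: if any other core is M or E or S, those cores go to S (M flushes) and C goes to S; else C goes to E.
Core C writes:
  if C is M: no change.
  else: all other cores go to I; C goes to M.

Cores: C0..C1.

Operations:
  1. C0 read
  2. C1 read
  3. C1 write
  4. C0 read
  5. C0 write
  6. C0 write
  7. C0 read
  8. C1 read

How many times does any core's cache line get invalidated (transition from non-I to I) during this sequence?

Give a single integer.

Op 1: C0 read [C0 read from I: no other sharers -> C0=E (exclusive)] -> [E,I] (invalidations this op: 0; running total: 0)
Op 2: C1 read [C1 read from I: others=['C0=E'] -> C1=S, others downsized to S] -> [S,S] (invalidations this op: 0; running total: 0)
Op 3: C1 write [C1 write: invalidate ['C0=S'] -> C1=M] -> [I,M] (invalidations this op: 1; running total: 1)
Op 4: C0 read [C0 read from I: others=['C1=M'] -> C0=S, others downsized to S] -> [S,S] (invalidations this op: 0; running total: 1)
Op 5: C0 write [C0 write: invalidate ['C1=S'] -> C0=M] -> [M,I] (invalidations this op: 1; running total: 2)
Op 6: C0 write [C0 write: already M (modified), no change] -> [M,I] (invalidations this op: 0; running total: 2)
Op 7: C0 read [C0 read: already in M, no change] -> [M,I] (invalidations this op: 0; running total: 2)
Op 8: C1 read [C1 read from I: others=['C0=M'] -> C1=S, others downsized to S] -> [S,S] (invalidations this op: 0; running total: 2)

Answer: 2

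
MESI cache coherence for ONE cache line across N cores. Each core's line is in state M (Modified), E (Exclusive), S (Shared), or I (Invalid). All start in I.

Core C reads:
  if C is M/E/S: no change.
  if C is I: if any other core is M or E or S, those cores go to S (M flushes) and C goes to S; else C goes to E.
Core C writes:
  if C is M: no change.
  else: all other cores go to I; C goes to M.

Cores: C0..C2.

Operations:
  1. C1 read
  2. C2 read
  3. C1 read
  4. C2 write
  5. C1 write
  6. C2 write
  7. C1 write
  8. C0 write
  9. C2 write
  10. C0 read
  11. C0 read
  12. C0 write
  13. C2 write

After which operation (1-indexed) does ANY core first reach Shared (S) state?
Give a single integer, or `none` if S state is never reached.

Op 1: C1 read [C1 read from I: no other sharers -> C1=E (exclusive)] -> [I,E,I]
Op 2: C2 read [C2 read from I: others=['C1=E'] -> C2=S, others downsized to S] -> [I,S,S]
  -> First S state at op 2; remaining ops need not be traced.

Answer: 2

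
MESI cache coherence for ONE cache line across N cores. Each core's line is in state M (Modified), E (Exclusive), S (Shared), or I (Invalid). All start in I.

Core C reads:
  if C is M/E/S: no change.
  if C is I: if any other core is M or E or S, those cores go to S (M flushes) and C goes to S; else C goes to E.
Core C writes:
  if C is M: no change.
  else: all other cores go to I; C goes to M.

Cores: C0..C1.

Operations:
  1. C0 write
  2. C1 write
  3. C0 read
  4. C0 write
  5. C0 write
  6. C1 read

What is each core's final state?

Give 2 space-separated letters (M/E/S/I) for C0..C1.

Answer: S S

Derivation:
Op 1: C0 write [C0 write: invalidate none -> C0=M] -> [M,I]
Op 2: C1 write [C1 write: invalidate ['C0=M'] -> C1=M] -> [I,M]
Op 3: C0 read [C0 read from I: others=['C1=M'] -> C0=S, others downsized to S] -> [S,S]
Op 4: C0 write [C0 write: invalidate ['C1=S'] -> C0=M] -> [M,I]
Op 5: C0 write [C0 write: already M (modified), no change] -> [M,I]
Op 6: C1 read [C1 read from I: others=['C0=M'] -> C1=S, others downsized to S] -> [S,S]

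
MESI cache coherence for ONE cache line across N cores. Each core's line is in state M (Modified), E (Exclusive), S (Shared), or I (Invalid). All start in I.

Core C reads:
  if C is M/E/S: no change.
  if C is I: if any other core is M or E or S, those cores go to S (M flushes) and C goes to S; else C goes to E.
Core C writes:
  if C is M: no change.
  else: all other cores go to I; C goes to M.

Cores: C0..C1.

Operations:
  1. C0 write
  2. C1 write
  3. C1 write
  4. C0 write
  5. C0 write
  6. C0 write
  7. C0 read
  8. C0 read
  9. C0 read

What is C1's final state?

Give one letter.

Op 1: C0 write [C0 write: invalidate none -> C0=M] -> [M,I]
Op 2: C1 write [C1 write: invalidate ['C0=M'] -> C1=M] -> [I,M]
Op 3: C1 write [C1 write: already M (modified), no change] -> [I,M]
Op 4: C0 write [C0 write: invalidate ['C1=M'] -> C0=M] -> [M,I]
Op 5: C0 write [C0 write: already M (modified), no change] -> [M,I]
Op 6: C0 write [C0 write: already M (modified), no change] -> [M,I]
Op 7: C0 read [C0 read: already in M, no change] -> [M,I]
Op 8: C0 read [C0 read: already in M, no change] -> [M,I]
Op 9: C0 read [C0 read: already in M, no change] -> [M,I]

Answer: I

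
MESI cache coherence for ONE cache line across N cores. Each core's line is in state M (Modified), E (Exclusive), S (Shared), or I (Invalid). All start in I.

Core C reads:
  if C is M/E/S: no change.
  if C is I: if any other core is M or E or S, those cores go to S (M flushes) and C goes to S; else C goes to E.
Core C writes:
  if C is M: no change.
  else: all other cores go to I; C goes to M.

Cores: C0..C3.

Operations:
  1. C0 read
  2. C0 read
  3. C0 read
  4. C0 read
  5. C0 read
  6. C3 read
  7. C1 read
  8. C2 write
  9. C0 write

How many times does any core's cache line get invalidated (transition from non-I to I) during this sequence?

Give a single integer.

Op 1: C0 read [C0 read from I: no other sharers -> C0=E (exclusive)] -> [E,I,I,I] (invalidations this op: 0; running total: 0)
Op 2: C0 read [C0 read: already in E, no change] -> [E,I,I,I] (invalidations this op: 0; running total: 0)
Op 3: C0 read [C0 read: already in E, no change] -> [E,I,I,I] (invalidations this op: 0; running total: 0)
Op 4: C0 read [C0 read: already in E, no change] -> [E,I,I,I] (invalidations this op: 0; running total: 0)
Op 5: C0 read [C0 read: already in E, no change] -> [E,I,I,I] (invalidations this op: 0; running total: 0)
Op 6: C3 read [C3 read from I: others=['C0=E'] -> C3=S, others downsized to S] -> [S,I,I,S] (invalidations this op: 0; running total: 0)
Op 7: C1 read [C1 read from I: others=['C0=S', 'C3=S'] -> C1=S, others downsized to S] -> [S,S,I,S] (invalidations this op: 0; running total: 0)
Op 8: C2 write [C2 write: invalidate ['C0=S', 'C1=S', 'C3=S'] -> C2=M] -> [I,I,M,I] (invalidations this op: 3; running total: 3)
Op 9: C0 write [C0 write: invalidate ['C2=M'] -> C0=M] -> [M,I,I,I] (invalidations this op: 1; running total: 4)

Answer: 4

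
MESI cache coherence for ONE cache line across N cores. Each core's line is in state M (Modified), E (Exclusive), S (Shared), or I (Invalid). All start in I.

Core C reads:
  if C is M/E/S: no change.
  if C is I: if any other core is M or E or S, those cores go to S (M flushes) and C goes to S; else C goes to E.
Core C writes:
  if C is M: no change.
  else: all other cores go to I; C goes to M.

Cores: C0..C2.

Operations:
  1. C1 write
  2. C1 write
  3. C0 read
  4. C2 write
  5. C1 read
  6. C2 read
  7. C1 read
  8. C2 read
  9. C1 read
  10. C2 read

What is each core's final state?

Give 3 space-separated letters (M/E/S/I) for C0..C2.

Op 1: C1 write [C1 write: invalidate none -> C1=M] -> [I,M,I]
Op 2: C1 write [C1 write: already M (modified), no change] -> [I,M,I]
Op 3: C0 read [C0 read from I: others=['C1=M'] -> C0=S, others downsized to S] -> [S,S,I]
Op 4: C2 write [C2 write: invalidate ['C0=S', 'C1=S'] -> C2=M] -> [I,I,M]
Op 5: C1 read [C1 read from I: others=['C2=M'] -> C1=S, others downsized to S] -> [I,S,S]
Op 6: C2 read [C2 read: already in S, no change] -> [I,S,S]
Op 7: C1 read [C1 read: already in S, no change] -> [I,S,S]
Op 8: C2 read [C2 read: already in S, no change] -> [I,S,S]
Op 9: C1 read [C1 read: already in S, no change] -> [I,S,S]
Op 10: C2 read [C2 read: already in S, no change] -> [I,S,S]

Answer: I S S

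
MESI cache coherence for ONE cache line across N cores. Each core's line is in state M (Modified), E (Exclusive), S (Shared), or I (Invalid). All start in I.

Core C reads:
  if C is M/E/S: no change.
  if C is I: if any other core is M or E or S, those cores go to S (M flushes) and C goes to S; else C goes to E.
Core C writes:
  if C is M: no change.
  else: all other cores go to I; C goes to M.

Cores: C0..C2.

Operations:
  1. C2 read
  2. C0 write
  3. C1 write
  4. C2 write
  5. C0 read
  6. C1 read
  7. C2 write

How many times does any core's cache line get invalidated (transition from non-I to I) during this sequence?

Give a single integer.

Op 1: C2 read [C2 read from I: no other sharers -> C2=E (exclusive)] -> [I,I,E] (invalidations this op: 0; running total: 0)
Op 2: C0 write [C0 write: invalidate ['C2=E'] -> C0=M] -> [M,I,I] (invalidations this op: 1; running total: 1)
Op 3: C1 write [C1 write: invalidate ['C0=M'] -> C1=M] -> [I,M,I] (invalidations this op: 1; running total: 2)
Op 4: C2 write [C2 write: invalidate ['C1=M'] -> C2=M] -> [I,I,M] (invalidations this op: 1; running total: 3)
Op 5: C0 read [C0 read from I: others=['C2=M'] -> C0=S, others downsized to S] -> [S,I,S] (invalidations this op: 0; running total: 3)
Op 6: C1 read [C1 read from I: others=['C0=S', 'C2=S'] -> C1=S, others downsized to S] -> [S,S,S] (invalidations this op: 0; running total: 3)
Op 7: C2 write [C2 write: invalidate ['C0=S', 'C1=S'] -> C2=M] -> [I,I,M] (invalidations this op: 2; running total: 5)

Answer: 5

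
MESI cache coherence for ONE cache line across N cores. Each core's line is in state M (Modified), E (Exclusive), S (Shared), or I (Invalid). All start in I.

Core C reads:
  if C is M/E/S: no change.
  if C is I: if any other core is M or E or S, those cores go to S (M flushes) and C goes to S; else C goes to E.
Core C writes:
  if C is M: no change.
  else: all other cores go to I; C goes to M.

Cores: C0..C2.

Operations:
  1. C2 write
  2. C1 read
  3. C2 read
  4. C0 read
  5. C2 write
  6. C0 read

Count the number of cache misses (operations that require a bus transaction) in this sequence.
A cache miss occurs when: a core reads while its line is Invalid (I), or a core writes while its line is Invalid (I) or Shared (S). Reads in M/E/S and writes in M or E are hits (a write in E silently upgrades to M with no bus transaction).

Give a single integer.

Op 1: C2 write [C2 write: invalidate none -> C2=M] -> [I,I,M] [MISS #1: write from I]
Op 2: C1 read [C1 read from I: others=['C2=M'] -> C1=S, others downsized to S] -> [I,S,S] [MISS #2: read from I]
Op 3: C2 read [C2 read: already in S, no change] -> [I,S,S] [hit: read from S]
Op 4: C0 read [C0 read from I: others=['C1=S', 'C2=S'] -> C0=S, others downsized to S] -> [S,S,S] [MISS #3: read from I]
Op 5: C2 write [C2 write: invalidate ['C0=S', 'C1=S'] -> C2=M] -> [I,I,M] [MISS #4: write from S]
Op 6: C0 read [C0 read from I: others=['C2=M'] -> C0=S, others downsized to S] -> [S,I,S] [MISS #5: read from I]

Answer: 5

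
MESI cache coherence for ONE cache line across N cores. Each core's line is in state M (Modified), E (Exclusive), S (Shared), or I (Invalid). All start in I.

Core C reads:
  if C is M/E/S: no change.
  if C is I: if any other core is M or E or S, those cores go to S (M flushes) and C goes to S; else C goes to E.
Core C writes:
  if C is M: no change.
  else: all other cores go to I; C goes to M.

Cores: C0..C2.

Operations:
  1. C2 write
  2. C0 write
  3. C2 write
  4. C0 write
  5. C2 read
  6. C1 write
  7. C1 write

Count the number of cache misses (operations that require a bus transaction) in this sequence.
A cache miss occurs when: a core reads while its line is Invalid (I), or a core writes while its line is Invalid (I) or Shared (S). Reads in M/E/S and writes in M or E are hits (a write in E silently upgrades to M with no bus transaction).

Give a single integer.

Answer: 6

Derivation:
Op 1: C2 write [C2 write: invalidate none -> C2=M] -> [I,I,M] [MISS #1: write from I]
Op 2: C0 write [C0 write: invalidate ['C2=M'] -> C0=M] -> [M,I,I] [MISS #2: write from I]
Op 3: C2 write [C2 write: invalidate ['C0=M'] -> C2=M] -> [I,I,M] [MISS #3: write from I]
Op 4: C0 write [C0 write: invalidate ['C2=M'] -> C0=M] -> [M,I,I] [MISS #4: write from I]
Op 5: C2 read [C2 read from I: others=['C0=M'] -> C2=S, others downsized to S] -> [S,I,S] [MISS #5: read from I]
Op 6: C1 write [C1 write: invalidate ['C0=S', 'C2=S'] -> C1=M] -> [I,M,I] [MISS #6: write from I]
Op 7: C1 write [C1 write: already M (modified), no change] -> [I,M,I] [hit: write from M]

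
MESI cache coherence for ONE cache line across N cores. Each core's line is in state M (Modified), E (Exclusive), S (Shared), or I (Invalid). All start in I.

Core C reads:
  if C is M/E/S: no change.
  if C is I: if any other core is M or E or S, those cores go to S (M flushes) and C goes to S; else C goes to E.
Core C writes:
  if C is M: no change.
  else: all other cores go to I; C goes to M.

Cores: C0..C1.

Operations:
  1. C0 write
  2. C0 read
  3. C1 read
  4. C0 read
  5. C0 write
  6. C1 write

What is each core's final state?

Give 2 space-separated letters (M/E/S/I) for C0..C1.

Op 1: C0 write [C0 write: invalidate none -> C0=M] -> [M,I]
Op 2: C0 read [C0 read: already in M, no change] -> [M,I]
Op 3: C1 read [C1 read from I: others=['C0=M'] -> C1=S, others downsized to S] -> [S,S]
Op 4: C0 read [C0 read: already in S, no change] -> [S,S]
Op 5: C0 write [C0 write: invalidate ['C1=S'] -> C0=M] -> [M,I]
Op 6: C1 write [C1 write: invalidate ['C0=M'] -> C1=M] -> [I,M]

Answer: I M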